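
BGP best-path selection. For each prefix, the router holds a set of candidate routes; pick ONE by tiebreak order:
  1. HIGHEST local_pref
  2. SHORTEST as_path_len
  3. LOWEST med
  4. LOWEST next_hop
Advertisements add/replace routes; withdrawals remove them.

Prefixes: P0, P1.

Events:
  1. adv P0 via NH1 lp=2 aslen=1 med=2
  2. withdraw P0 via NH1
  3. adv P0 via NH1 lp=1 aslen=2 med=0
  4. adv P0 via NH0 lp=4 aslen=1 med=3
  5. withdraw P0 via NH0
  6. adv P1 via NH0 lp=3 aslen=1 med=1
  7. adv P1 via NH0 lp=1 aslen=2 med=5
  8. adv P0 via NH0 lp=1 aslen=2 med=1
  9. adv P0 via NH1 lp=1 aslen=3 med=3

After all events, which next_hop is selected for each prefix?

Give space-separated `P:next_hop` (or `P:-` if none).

Op 1: best P0=NH1 P1=-
Op 2: best P0=- P1=-
Op 3: best P0=NH1 P1=-
Op 4: best P0=NH0 P1=-
Op 5: best P0=NH1 P1=-
Op 6: best P0=NH1 P1=NH0
Op 7: best P0=NH1 P1=NH0
Op 8: best P0=NH1 P1=NH0
Op 9: best P0=NH0 P1=NH0

Answer: P0:NH0 P1:NH0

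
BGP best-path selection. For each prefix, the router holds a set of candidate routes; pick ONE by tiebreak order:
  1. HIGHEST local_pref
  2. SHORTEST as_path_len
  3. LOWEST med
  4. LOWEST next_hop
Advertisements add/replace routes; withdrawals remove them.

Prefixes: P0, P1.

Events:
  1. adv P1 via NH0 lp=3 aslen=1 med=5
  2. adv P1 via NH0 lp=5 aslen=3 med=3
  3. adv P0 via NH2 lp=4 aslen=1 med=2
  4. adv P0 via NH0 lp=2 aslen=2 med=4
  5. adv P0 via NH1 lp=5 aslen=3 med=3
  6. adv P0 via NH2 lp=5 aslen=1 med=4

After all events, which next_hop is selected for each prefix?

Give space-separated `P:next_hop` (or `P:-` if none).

Answer: P0:NH2 P1:NH0

Derivation:
Op 1: best P0=- P1=NH0
Op 2: best P0=- P1=NH0
Op 3: best P0=NH2 P1=NH0
Op 4: best P0=NH2 P1=NH0
Op 5: best P0=NH1 P1=NH0
Op 6: best P0=NH2 P1=NH0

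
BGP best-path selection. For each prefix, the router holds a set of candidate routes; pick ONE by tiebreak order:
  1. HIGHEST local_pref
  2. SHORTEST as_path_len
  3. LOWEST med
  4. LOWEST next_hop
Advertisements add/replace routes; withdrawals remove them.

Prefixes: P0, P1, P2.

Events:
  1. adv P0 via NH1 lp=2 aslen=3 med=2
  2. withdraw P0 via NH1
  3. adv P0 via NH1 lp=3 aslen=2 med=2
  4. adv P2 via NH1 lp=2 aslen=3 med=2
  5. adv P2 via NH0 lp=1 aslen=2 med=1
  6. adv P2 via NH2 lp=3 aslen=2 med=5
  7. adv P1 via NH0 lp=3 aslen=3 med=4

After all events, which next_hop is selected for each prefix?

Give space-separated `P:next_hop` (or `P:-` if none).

Answer: P0:NH1 P1:NH0 P2:NH2

Derivation:
Op 1: best P0=NH1 P1=- P2=-
Op 2: best P0=- P1=- P2=-
Op 3: best P0=NH1 P1=- P2=-
Op 4: best P0=NH1 P1=- P2=NH1
Op 5: best P0=NH1 P1=- P2=NH1
Op 6: best P0=NH1 P1=- P2=NH2
Op 7: best P0=NH1 P1=NH0 P2=NH2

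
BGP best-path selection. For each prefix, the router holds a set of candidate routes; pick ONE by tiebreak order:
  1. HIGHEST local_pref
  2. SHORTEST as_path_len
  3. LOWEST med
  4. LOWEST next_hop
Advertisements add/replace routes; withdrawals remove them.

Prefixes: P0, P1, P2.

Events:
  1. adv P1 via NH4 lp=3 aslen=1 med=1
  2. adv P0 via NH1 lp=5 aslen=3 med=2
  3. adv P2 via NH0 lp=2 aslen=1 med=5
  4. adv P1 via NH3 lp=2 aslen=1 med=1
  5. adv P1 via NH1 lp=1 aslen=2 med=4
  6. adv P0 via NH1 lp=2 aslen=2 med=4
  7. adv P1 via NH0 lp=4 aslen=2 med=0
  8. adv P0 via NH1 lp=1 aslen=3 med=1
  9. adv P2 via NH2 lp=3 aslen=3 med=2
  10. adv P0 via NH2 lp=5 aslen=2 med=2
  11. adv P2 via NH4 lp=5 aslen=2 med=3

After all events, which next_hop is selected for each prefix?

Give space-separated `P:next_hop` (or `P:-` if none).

Op 1: best P0=- P1=NH4 P2=-
Op 2: best P0=NH1 P1=NH4 P2=-
Op 3: best P0=NH1 P1=NH4 P2=NH0
Op 4: best P0=NH1 P1=NH4 P2=NH0
Op 5: best P0=NH1 P1=NH4 P2=NH0
Op 6: best P0=NH1 P1=NH4 P2=NH0
Op 7: best P0=NH1 P1=NH0 P2=NH0
Op 8: best P0=NH1 P1=NH0 P2=NH0
Op 9: best P0=NH1 P1=NH0 P2=NH2
Op 10: best P0=NH2 P1=NH0 P2=NH2
Op 11: best P0=NH2 P1=NH0 P2=NH4

Answer: P0:NH2 P1:NH0 P2:NH4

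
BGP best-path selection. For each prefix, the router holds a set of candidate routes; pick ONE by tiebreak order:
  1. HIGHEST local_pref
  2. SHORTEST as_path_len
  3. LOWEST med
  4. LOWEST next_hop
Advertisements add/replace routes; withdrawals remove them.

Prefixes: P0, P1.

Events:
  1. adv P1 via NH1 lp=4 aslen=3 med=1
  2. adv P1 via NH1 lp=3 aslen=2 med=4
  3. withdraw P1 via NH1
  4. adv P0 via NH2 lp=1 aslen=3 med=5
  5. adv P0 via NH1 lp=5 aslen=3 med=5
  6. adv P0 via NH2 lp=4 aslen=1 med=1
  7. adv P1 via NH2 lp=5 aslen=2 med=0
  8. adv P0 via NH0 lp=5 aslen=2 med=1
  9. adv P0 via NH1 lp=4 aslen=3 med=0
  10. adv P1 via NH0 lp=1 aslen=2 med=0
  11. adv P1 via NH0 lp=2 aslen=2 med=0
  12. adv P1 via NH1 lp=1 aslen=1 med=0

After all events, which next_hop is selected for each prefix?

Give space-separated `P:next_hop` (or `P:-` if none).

Op 1: best P0=- P1=NH1
Op 2: best P0=- P1=NH1
Op 3: best P0=- P1=-
Op 4: best P0=NH2 P1=-
Op 5: best P0=NH1 P1=-
Op 6: best P0=NH1 P1=-
Op 7: best P0=NH1 P1=NH2
Op 8: best P0=NH0 P1=NH2
Op 9: best P0=NH0 P1=NH2
Op 10: best P0=NH0 P1=NH2
Op 11: best P0=NH0 P1=NH2
Op 12: best P0=NH0 P1=NH2

Answer: P0:NH0 P1:NH2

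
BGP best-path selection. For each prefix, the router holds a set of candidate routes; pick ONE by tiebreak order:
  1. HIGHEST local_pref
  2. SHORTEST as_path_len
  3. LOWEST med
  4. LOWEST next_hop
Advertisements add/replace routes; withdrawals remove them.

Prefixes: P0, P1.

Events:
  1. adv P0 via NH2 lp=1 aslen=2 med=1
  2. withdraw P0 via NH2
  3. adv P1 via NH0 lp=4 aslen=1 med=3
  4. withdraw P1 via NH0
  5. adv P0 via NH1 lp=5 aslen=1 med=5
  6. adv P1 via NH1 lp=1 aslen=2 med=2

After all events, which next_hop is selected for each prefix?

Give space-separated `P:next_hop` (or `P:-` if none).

Op 1: best P0=NH2 P1=-
Op 2: best P0=- P1=-
Op 3: best P0=- P1=NH0
Op 4: best P0=- P1=-
Op 5: best P0=NH1 P1=-
Op 6: best P0=NH1 P1=NH1

Answer: P0:NH1 P1:NH1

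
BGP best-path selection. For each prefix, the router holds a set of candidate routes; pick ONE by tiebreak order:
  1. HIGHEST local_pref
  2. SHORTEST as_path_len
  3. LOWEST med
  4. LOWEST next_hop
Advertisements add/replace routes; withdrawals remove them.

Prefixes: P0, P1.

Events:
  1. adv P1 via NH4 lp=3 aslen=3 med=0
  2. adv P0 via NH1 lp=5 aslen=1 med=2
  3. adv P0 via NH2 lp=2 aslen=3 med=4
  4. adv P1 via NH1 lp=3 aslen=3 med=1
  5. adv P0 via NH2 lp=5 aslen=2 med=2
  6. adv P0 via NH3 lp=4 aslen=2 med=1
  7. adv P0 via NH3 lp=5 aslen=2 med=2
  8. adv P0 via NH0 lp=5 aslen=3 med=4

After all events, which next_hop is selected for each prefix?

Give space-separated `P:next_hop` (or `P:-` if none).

Op 1: best P0=- P1=NH4
Op 2: best P0=NH1 P1=NH4
Op 3: best P0=NH1 P1=NH4
Op 4: best P0=NH1 P1=NH4
Op 5: best P0=NH1 P1=NH4
Op 6: best P0=NH1 P1=NH4
Op 7: best P0=NH1 P1=NH4
Op 8: best P0=NH1 P1=NH4

Answer: P0:NH1 P1:NH4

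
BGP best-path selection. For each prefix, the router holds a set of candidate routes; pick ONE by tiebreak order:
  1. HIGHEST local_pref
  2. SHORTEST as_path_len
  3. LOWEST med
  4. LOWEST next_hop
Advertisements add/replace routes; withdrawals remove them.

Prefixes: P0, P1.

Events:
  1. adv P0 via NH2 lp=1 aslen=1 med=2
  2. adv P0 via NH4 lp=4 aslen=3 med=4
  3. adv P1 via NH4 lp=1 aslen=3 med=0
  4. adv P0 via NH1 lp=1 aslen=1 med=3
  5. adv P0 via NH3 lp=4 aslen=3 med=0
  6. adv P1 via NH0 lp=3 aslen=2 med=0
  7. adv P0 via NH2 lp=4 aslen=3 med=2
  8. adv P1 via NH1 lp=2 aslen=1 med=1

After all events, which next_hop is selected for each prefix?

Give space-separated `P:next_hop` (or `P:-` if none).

Answer: P0:NH3 P1:NH0

Derivation:
Op 1: best P0=NH2 P1=-
Op 2: best P0=NH4 P1=-
Op 3: best P0=NH4 P1=NH4
Op 4: best P0=NH4 P1=NH4
Op 5: best P0=NH3 P1=NH4
Op 6: best P0=NH3 P1=NH0
Op 7: best P0=NH3 P1=NH0
Op 8: best P0=NH3 P1=NH0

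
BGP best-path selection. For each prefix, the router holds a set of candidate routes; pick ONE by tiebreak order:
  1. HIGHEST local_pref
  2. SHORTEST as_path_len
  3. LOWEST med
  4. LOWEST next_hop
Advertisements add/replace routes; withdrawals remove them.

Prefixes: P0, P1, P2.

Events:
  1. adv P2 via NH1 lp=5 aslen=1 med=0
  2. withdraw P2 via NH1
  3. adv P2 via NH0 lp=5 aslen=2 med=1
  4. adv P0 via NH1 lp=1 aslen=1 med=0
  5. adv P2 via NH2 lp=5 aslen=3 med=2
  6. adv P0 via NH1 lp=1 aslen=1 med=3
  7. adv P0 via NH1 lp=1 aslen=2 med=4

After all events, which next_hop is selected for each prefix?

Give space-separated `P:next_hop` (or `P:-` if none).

Op 1: best P0=- P1=- P2=NH1
Op 2: best P0=- P1=- P2=-
Op 3: best P0=- P1=- P2=NH0
Op 4: best P0=NH1 P1=- P2=NH0
Op 5: best P0=NH1 P1=- P2=NH0
Op 6: best P0=NH1 P1=- P2=NH0
Op 7: best P0=NH1 P1=- P2=NH0

Answer: P0:NH1 P1:- P2:NH0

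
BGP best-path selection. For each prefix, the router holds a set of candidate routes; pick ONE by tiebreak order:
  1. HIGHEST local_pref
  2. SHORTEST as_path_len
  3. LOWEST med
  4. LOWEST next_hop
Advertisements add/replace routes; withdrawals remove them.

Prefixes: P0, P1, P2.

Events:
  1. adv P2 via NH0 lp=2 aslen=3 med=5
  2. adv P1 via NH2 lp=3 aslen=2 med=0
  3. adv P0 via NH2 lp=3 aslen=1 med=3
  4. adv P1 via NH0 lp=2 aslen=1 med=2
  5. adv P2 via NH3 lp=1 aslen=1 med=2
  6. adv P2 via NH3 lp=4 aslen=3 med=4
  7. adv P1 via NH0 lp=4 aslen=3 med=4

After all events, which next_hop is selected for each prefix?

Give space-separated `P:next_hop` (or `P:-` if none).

Op 1: best P0=- P1=- P2=NH0
Op 2: best P0=- P1=NH2 P2=NH0
Op 3: best P0=NH2 P1=NH2 P2=NH0
Op 4: best P0=NH2 P1=NH2 P2=NH0
Op 5: best P0=NH2 P1=NH2 P2=NH0
Op 6: best P0=NH2 P1=NH2 P2=NH3
Op 7: best P0=NH2 P1=NH0 P2=NH3

Answer: P0:NH2 P1:NH0 P2:NH3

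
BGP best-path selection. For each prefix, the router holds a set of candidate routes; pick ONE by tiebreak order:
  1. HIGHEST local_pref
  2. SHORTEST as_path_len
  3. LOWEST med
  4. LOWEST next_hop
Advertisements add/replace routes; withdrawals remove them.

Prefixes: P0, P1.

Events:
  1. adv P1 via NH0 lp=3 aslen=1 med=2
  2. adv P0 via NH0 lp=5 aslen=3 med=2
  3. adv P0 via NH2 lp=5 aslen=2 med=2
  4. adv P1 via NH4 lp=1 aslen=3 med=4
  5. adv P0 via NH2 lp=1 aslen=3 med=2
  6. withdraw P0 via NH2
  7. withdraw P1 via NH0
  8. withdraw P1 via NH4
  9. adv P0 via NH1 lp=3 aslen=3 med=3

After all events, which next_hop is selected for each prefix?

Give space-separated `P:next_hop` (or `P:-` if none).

Op 1: best P0=- P1=NH0
Op 2: best P0=NH0 P1=NH0
Op 3: best P0=NH2 P1=NH0
Op 4: best P0=NH2 P1=NH0
Op 5: best P0=NH0 P1=NH0
Op 6: best P0=NH0 P1=NH0
Op 7: best P0=NH0 P1=NH4
Op 8: best P0=NH0 P1=-
Op 9: best P0=NH0 P1=-

Answer: P0:NH0 P1:-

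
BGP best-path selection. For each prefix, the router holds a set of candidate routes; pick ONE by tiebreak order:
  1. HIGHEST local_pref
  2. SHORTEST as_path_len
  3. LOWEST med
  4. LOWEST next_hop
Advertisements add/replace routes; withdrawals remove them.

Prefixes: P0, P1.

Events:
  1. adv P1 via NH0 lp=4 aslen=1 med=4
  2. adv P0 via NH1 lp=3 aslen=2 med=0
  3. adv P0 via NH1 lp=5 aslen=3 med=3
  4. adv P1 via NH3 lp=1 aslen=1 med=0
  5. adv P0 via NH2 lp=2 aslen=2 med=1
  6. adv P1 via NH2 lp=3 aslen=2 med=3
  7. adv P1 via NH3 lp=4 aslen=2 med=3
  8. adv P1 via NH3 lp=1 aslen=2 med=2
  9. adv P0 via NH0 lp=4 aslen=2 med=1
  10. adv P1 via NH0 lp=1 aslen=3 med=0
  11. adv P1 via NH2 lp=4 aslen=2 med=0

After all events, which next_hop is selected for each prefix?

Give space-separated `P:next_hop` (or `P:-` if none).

Answer: P0:NH1 P1:NH2

Derivation:
Op 1: best P0=- P1=NH0
Op 2: best P0=NH1 P1=NH0
Op 3: best P0=NH1 P1=NH0
Op 4: best P0=NH1 P1=NH0
Op 5: best P0=NH1 P1=NH0
Op 6: best P0=NH1 P1=NH0
Op 7: best P0=NH1 P1=NH0
Op 8: best P0=NH1 P1=NH0
Op 9: best P0=NH1 P1=NH0
Op 10: best P0=NH1 P1=NH2
Op 11: best P0=NH1 P1=NH2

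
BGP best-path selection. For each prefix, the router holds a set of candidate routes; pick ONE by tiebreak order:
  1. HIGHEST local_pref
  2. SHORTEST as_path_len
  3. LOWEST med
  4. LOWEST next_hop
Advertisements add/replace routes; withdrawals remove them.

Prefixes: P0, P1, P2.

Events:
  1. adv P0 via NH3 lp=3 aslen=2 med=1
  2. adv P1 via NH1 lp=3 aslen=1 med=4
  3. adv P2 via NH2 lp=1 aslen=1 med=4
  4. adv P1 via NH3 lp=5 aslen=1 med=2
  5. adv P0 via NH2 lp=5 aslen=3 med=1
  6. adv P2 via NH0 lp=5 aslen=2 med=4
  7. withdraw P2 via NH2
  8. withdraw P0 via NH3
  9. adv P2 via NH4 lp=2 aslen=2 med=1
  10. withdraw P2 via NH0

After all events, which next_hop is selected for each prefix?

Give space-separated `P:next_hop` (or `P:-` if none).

Answer: P0:NH2 P1:NH3 P2:NH4

Derivation:
Op 1: best P0=NH3 P1=- P2=-
Op 2: best P0=NH3 P1=NH1 P2=-
Op 3: best P0=NH3 P1=NH1 P2=NH2
Op 4: best P0=NH3 P1=NH3 P2=NH2
Op 5: best P0=NH2 P1=NH3 P2=NH2
Op 6: best P0=NH2 P1=NH3 P2=NH0
Op 7: best P0=NH2 P1=NH3 P2=NH0
Op 8: best P0=NH2 P1=NH3 P2=NH0
Op 9: best P0=NH2 P1=NH3 P2=NH0
Op 10: best P0=NH2 P1=NH3 P2=NH4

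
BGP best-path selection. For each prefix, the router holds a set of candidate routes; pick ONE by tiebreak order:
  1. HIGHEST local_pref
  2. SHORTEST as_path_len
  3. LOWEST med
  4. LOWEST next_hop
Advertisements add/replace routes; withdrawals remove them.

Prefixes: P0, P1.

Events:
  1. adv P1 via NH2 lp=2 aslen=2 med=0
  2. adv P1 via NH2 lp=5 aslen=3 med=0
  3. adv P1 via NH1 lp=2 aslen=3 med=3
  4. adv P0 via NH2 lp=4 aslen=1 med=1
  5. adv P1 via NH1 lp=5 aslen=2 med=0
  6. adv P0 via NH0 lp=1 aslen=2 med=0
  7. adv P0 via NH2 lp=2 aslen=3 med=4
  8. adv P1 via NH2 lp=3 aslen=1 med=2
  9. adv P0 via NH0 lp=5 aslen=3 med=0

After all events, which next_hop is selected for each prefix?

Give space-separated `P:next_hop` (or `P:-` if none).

Op 1: best P0=- P1=NH2
Op 2: best P0=- P1=NH2
Op 3: best P0=- P1=NH2
Op 4: best P0=NH2 P1=NH2
Op 5: best P0=NH2 P1=NH1
Op 6: best P0=NH2 P1=NH1
Op 7: best P0=NH2 P1=NH1
Op 8: best P0=NH2 P1=NH1
Op 9: best P0=NH0 P1=NH1

Answer: P0:NH0 P1:NH1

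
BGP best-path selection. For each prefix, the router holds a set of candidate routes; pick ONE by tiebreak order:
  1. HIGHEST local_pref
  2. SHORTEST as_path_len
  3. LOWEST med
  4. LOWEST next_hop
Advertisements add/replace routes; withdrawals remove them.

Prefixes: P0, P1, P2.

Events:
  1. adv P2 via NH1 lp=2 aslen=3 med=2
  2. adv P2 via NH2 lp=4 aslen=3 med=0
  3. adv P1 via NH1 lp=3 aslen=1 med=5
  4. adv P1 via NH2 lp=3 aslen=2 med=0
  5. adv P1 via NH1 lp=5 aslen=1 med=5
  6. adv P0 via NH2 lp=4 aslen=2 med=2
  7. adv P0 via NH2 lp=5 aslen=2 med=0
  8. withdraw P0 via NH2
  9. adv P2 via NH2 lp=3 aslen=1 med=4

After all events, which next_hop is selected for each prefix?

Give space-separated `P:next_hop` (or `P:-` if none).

Op 1: best P0=- P1=- P2=NH1
Op 2: best P0=- P1=- P2=NH2
Op 3: best P0=- P1=NH1 P2=NH2
Op 4: best P0=- P1=NH1 P2=NH2
Op 5: best P0=- P1=NH1 P2=NH2
Op 6: best P0=NH2 P1=NH1 P2=NH2
Op 7: best P0=NH2 P1=NH1 P2=NH2
Op 8: best P0=- P1=NH1 P2=NH2
Op 9: best P0=- P1=NH1 P2=NH2

Answer: P0:- P1:NH1 P2:NH2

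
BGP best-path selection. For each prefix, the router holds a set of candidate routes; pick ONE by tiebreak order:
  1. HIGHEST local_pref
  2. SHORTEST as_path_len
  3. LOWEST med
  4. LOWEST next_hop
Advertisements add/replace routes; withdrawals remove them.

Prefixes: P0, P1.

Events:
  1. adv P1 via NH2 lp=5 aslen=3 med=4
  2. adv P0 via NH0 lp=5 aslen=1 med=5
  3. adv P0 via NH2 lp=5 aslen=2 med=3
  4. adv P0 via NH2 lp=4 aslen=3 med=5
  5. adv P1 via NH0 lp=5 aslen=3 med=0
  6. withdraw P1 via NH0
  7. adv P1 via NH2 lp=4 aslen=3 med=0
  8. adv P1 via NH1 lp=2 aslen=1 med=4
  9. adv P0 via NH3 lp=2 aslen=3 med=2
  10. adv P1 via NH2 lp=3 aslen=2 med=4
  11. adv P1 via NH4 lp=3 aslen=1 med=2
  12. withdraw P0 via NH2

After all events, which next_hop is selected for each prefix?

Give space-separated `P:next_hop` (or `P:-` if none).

Op 1: best P0=- P1=NH2
Op 2: best P0=NH0 P1=NH2
Op 3: best P0=NH0 P1=NH2
Op 4: best P0=NH0 P1=NH2
Op 5: best P0=NH0 P1=NH0
Op 6: best P0=NH0 P1=NH2
Op 7: best P0=NH0 P1=NH2
Op 8: best P0=NH0 P1=NH2
Op 9: best P0=NH0 P1=NH2
Op 10: best P0=NH0 P1=NH2
Op 11: best P0=NH0 P1=NH4
Op 12: best P0=NH0 P1=NH4

Answer: P0:NH0 P1:NH4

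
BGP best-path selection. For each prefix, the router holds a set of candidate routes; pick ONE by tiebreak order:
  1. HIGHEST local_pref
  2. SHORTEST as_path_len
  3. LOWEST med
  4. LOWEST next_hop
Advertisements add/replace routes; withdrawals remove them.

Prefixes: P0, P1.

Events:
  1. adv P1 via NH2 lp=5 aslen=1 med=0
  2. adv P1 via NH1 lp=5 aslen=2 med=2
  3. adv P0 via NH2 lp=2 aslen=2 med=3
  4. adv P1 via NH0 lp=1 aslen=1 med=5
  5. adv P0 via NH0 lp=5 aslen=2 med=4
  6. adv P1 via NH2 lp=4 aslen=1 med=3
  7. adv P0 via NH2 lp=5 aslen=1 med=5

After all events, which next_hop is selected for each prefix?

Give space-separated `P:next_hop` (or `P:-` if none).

Op 1: best P0=- P1=NH2
Op 2: best P0=- P1=NH2
Op 3: best P0=NH2 P1=NH2
Op 4: best P0=NH2 P1=NH2
Op 5: best P0=NH0 P1=NH2
Op 6: best P0=NH0 P1=NH1
Op 7: best P0=NH2 P1=NH1

Answer: P0:NH2 P1:NH1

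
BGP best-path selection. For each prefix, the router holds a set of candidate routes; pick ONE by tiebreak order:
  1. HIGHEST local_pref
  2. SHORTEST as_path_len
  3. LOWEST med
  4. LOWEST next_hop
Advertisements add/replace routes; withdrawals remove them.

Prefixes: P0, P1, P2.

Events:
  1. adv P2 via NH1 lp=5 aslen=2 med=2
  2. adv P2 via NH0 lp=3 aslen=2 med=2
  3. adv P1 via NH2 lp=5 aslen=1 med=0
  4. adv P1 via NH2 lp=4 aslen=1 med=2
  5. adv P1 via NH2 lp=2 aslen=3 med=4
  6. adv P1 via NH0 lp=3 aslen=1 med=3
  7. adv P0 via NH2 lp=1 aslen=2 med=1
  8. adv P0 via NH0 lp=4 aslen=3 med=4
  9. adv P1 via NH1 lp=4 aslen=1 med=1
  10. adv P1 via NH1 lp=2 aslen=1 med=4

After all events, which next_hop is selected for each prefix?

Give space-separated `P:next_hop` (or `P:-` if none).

Op 1: best P0=- P1=- P2=NH1
Op 2: best P0=- P1=- P2=NH1
Op 3: best P0=- P1=NH2 P2=NH1
Op 4: best P0=- P1=NH2 P2=NH1
Op 5: best P0=- P1=NH2 P2=NH1
Op 6: best P0=- P1=NH0 P2=NH1
Op 7: best P0=NH2 P1=NH0 P2=NH1
Op 8: best P0=NH0 P1=NH0 P2=NH1
Op 9: best P0=NH0 P1=NH1 P2=NH1
Op 10: best P0=NH0 P1=NH0 P2=NH1

Answer: P0:NH0 P1:NH0 P2:NH1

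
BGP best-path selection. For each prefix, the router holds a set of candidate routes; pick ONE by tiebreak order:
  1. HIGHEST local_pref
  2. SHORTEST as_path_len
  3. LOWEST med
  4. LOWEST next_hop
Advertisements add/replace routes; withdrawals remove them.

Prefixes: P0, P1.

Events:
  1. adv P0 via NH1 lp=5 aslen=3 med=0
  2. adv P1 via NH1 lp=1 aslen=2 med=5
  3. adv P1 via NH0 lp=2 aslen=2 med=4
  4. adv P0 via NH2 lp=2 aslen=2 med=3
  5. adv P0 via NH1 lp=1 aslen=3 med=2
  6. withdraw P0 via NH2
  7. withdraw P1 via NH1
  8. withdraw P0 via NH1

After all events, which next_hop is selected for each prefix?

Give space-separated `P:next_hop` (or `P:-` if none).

Op 1: best P0=NH1 P1=-
Op 2: best P0=NH1 P1=NH1
Op 3: best P0=NH1 P1=NH0
Op 4: best P0=NH1 P1=NH0
Op 5: best P0=NH2 P1=NH0
Op 6: best P0=NH1 P1=NH0
Op 7: best P0=NH1 P1=NH0
Op 8: best P0=- P1=NH0

Answer: P0:- P1:NH0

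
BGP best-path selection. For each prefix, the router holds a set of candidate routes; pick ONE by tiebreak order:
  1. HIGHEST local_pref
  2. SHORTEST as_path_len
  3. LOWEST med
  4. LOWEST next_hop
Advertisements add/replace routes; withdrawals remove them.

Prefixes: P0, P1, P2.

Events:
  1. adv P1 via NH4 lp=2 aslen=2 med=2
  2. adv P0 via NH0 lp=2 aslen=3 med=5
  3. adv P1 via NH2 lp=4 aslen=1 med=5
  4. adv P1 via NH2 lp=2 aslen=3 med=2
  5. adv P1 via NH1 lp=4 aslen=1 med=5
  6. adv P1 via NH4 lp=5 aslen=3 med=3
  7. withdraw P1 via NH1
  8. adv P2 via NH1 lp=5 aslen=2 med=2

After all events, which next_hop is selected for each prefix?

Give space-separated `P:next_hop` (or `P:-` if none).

Op 1: best P0=- P1=NH4 P2=-
Op 2: best P0=NH0 P1=NH4 P2=-
Op 3: best P0=NH0 P1=NH2 P2=-
Op 4: best P0=NH0 P1=NH4 P2=-
Op 5: best P0=NH0 P1=NH1 P2=-
Op 6: best P0=NH0 P1=NH4 P2=-
Op 7: best P0=NH0 P1=NH4 P2=-
Op 8: best P0=NH0 P1=NH4 P2=NH1

Answer: P0:NH0 P1:NH4 P2:NH1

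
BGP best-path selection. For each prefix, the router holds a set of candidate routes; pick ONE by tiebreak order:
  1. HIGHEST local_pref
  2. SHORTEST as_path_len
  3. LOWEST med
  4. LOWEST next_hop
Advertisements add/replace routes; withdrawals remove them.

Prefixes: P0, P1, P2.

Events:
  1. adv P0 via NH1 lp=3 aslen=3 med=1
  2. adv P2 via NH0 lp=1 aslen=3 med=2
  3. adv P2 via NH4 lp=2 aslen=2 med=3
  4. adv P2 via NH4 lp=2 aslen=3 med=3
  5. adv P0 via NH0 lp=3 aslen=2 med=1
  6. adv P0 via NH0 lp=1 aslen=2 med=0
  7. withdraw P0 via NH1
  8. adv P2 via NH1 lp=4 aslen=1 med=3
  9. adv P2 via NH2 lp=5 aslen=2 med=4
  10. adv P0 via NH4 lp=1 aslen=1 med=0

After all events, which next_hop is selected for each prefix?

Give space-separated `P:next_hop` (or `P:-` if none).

Answer: P0:NH4 P1:- P2:NH2

Derivation:
Op 1: best P0=NH1 P1=- P2=-
Op 2: best P0=NH1 P1=- P2=NH0
Op 3: best P0=NH1 P1=- P2=NH4
Op 4: best P0=NH1 P1=- P2=NH4
Op 5: best P0=NH0 P1=- P2=NH4
Op 6: best P0=NH1 P1=- P2=NH4
Op 7: best P0=NH0 P1=- P2=NH4
Op 8: best P0=NH0 P1=- P2=NH1
Op 9: best P0=NH0 P1=- P2=NH2
Op 10: best P0=NH4 P1=- P2=NH2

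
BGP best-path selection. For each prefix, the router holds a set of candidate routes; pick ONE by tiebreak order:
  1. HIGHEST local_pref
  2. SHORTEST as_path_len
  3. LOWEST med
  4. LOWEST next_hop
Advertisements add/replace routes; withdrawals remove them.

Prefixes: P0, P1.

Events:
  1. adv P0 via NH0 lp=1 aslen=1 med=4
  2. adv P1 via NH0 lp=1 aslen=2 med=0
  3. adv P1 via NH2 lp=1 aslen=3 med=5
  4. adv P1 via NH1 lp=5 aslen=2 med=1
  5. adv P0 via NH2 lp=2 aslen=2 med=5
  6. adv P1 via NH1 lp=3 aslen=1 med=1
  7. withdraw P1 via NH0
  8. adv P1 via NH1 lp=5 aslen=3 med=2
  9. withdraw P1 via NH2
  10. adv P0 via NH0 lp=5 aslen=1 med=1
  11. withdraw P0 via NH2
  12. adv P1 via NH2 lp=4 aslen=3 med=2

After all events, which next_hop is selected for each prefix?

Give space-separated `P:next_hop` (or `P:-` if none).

Op 1: best P0=NH0 P1=-
Op 2: best P0=NH0 P1=NH0
Op 3: best P0=NH0 P1=NH0
Op 4: best P0=NH0 P1=NH1
Op 5: best P0=NH2 P1=NH1
Op 6: best P0=NH2 P1=NH1
Op 7: best P0=NH2 P1=NH1
Op 8: best P0=NH2 P1=NH1
Op 9: best P0=NH2 P1=NH1
Op 10: best P0=NH0 P1=NH1
Op 11: best P0=NH0 P1=NH1
Op 12: best P0=NH0 P1=NH1

Answer: P0:NH0 P1:NH1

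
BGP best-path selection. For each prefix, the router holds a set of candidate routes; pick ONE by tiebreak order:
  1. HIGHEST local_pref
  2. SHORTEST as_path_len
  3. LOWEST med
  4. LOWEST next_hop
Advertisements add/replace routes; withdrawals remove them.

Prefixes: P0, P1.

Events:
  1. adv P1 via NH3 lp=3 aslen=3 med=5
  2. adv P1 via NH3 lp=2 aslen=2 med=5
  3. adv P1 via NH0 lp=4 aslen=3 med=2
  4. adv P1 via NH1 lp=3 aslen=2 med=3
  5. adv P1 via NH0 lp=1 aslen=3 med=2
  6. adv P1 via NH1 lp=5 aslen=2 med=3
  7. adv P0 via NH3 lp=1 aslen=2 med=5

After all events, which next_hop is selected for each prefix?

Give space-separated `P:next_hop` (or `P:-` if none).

Answer: P0:NH3 P1:NH1

Derivation:
Op 1: best P0=- P1=NH3
Op 2: best P0=- P1=NH3
Op 3: best P0=- P1=NH0
Op 4: best P0=- P1=NH0
Op 5: best P0=- P1=NH1
Op 6: best P0=- P1=NH1
Op 7: best P0=NH3 P1=NH1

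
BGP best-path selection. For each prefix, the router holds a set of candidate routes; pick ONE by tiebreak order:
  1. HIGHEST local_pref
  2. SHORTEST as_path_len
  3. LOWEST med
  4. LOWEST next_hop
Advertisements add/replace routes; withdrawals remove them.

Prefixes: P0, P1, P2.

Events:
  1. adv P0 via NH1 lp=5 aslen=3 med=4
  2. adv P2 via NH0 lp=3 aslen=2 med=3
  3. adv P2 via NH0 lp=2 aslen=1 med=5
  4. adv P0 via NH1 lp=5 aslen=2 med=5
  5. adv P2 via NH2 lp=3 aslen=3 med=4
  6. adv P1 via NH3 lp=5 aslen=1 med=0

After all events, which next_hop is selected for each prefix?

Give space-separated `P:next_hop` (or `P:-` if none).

Answer: P0:NH1 P1:NH3 P2:NH2

Derivation:
Op 1: best P0=NH1 P1=- P2=-
Op 2: best P0=NH1 P1=- P2=NH0
Op 3: best P0=NH1 P1=- P2=NH0
Op 4: best P0=NH1 P1=- P2=NH0
Op 5: best P0=NH1 P1=- P2=NH2
Op 6: best P0=NH1 P1=NH3 P2=NH2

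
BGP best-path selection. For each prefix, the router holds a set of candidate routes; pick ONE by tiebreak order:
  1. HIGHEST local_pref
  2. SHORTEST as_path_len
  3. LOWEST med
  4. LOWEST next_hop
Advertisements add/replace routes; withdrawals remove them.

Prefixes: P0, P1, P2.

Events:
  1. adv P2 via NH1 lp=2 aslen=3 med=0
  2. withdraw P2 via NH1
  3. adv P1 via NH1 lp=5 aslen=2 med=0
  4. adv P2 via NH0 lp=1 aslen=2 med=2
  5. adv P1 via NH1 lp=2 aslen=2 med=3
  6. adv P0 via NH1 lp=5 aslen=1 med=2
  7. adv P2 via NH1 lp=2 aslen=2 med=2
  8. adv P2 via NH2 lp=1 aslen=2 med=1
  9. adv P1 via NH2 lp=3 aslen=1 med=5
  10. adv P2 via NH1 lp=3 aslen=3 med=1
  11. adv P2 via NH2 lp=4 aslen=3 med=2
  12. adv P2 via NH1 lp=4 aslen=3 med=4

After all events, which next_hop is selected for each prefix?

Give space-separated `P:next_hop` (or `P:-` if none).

Answer: P0:NH1 P1:NH2 P2:NH2

Derivation:
Op 1: best P0=- P1=- P2=NH1
Op 2: best P0=- P1=- P2=-
Op 3: best P0=- P1=NH1 P2=-
Op 4: best P0=- P1=NH1 P2=NH0
Op 5: best P0=- P1=NH1 P2=NH0
Op 6: best P0=NH1 P1=NH1 P2=NH0
Op 7: best P0=NH1 P1=NH1 P2=NH1
Op 8: best P0=NH1 P1=NH1 P2=NH1
Op 9: best P0=NH1 P1=NH2 P2=NH1
Op 10: best P0=NH1 P1=NH2 P2=NH1
Op 11: best P0=NH1 P1=NH2 P2=NH2
Op 12: best P0=NH1 P1=NH2 P2=NH2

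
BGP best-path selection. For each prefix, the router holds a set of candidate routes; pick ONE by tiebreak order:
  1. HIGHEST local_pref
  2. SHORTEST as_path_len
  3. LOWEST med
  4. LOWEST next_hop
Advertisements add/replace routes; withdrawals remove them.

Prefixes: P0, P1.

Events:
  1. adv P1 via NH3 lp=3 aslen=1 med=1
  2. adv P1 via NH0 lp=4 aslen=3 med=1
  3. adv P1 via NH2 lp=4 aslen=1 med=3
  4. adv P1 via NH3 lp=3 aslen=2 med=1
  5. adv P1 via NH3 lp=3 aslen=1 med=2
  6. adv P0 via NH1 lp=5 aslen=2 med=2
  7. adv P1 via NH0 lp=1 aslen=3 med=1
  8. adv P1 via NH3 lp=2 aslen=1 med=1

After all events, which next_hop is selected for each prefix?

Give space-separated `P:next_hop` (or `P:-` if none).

Answer: P0:NH1 P1:NH2

Derivation:
Op 1: best P0=- P1=NH3
Op 2: best P0=- P1=NH0
Op 3: best P0=- P1=NH2
Op 4: best P0=- P1=NH2
Op 5: best P0=- P1=NH2
Op 6: best P0=NH1 P1=NH2
Op 7: best P0=NH1 P1=NH2
Op 8: best P0=NH1 P1=NH2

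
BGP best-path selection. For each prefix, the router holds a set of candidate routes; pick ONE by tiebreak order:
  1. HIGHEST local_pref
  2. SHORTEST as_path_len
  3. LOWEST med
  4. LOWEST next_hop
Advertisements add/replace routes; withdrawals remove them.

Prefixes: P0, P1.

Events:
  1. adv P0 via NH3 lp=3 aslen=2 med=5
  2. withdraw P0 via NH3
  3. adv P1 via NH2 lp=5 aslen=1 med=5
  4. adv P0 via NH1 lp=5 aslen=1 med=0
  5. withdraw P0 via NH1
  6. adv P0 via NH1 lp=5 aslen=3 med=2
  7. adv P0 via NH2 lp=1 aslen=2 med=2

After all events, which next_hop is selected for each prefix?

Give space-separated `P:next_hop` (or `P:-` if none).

Op 1: best P0=NH3 P1=-
Op 2: best P0=- P1=-
Op 3: best P0=- P1=NH2
Op 4: best P0=NH1 P1=NH2
Op 5: best P0=- P1=NH2
Op 6: best P0=NH1 P1=NH2
Op 7: best P0=NH1 P1=NH2

Answer: P0:NH1 P1:NH2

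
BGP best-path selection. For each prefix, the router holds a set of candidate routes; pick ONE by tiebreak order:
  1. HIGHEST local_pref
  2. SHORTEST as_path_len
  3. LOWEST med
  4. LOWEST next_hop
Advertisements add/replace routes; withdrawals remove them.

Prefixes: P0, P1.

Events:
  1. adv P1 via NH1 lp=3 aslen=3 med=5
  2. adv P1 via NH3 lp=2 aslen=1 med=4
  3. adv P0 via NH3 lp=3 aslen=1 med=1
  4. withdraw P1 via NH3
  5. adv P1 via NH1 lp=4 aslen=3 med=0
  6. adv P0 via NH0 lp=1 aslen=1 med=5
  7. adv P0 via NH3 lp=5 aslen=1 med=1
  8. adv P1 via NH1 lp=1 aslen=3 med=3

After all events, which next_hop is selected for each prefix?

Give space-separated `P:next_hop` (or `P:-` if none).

Answer: P0:NH3 P1:NH1

Derivation:
Op 1: best P0=- P1=NH1
Op 2: best P0=- P1=NH1
Op 3: best P0=NH3 P1=NH1
Op 4: best P0=NH3 P1=NH1
Op 5: best P0=NH3 P1=NH1
Op 6: best P0=NH3 P1=NH1
Op 7: best P0=NH3 P1=NH1
Op 8: best P0=NH3 P1=NH1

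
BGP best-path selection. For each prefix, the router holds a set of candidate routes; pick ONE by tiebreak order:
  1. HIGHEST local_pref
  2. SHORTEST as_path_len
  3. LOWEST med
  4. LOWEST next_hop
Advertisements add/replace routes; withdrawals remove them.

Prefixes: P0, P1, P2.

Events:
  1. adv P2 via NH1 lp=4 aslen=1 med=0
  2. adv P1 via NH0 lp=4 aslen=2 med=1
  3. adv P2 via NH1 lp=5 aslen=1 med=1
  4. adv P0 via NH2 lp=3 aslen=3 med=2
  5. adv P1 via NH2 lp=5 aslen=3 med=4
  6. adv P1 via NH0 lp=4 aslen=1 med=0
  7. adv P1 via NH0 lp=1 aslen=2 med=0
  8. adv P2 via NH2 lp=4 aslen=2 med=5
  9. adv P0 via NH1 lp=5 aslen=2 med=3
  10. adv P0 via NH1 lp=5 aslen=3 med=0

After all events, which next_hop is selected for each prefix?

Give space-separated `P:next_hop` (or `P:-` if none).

Answer: P0:NH1 P1:NH2 P2:NH1

Derivation:
Op 1: best P0=- P1=- P2=NH1
Op 2: best P0=- P1=NH0 P2=NH1
Op 3: best P0=- P1=NH0 P2=NH1
Op 4: best P0=NH2 P1=NH0 P2=NH1
Op 5: best P0=NH2 P1=NH2 P2=NH1
Op 6: best P0=NH2 P1=NH2 P2=NH1
Op 7: best P0=NH2 P1=NH2 P2=NH1
Op 8: best P0=NH2 P1=NH2 P2=NH1
Op 9: best P0=NH1 P1=NH2 P2=NH1
Op 10: best P0=NH1 P1=NH2 P2=NH1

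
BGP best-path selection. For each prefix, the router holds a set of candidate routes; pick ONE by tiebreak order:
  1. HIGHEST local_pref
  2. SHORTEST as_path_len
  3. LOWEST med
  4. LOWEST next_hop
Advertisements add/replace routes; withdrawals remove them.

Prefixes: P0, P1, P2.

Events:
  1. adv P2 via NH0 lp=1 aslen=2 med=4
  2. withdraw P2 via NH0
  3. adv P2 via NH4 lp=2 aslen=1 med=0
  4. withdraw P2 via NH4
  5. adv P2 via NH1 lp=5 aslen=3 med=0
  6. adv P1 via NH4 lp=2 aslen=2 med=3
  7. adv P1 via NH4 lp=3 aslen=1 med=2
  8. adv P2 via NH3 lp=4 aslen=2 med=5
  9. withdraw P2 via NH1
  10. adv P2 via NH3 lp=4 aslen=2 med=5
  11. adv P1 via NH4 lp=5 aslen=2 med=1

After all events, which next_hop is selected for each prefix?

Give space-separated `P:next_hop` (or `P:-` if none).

Answer: P0:- P1:NH4 P2:NH3

Derivation:
Op 1: best P0=- P1=- P2=NH0
Op 2: best P0=- P1=- P2=-
Op 3: best P0=- P1=- P2=NH4
Op 4: best P0=- P1=- P2=-
Op 5: best P0=- P1=- P2=NH1
Op 6: best P0=- P1=NH4 P2=NH1
Op 7: best P0=- P1=NH4 P2=NH1
Op 8: best P0=- P1=NH4 P2=NH1
Op 9: best P0=- P1=NH4 P2=NH3
Op 10: best P0=- P1=NH4 P2=NH3
Op 11: best P0=- P1=NH4 P2=NH3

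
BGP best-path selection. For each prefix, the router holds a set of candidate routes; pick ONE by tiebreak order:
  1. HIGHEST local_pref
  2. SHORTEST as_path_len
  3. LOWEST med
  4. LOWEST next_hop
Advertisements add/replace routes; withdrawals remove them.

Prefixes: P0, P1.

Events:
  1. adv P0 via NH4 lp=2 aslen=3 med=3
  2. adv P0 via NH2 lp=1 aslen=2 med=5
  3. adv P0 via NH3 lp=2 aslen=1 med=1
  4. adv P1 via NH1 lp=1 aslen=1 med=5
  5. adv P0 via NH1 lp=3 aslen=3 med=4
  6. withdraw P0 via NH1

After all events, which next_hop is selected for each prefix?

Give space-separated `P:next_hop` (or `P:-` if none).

Op 1: best P0=NH4 P1=-
Op 2: best P0=NH4 P1=-
Op 3: best P0=NH3 P1=-
Op 4: best P0=NH3 P1=NH1
Op 5: best P0=NH1 P1=NH1
Op 6: best P0=NH3 P1=NH1

Answer: P0:NH3 P1:NH1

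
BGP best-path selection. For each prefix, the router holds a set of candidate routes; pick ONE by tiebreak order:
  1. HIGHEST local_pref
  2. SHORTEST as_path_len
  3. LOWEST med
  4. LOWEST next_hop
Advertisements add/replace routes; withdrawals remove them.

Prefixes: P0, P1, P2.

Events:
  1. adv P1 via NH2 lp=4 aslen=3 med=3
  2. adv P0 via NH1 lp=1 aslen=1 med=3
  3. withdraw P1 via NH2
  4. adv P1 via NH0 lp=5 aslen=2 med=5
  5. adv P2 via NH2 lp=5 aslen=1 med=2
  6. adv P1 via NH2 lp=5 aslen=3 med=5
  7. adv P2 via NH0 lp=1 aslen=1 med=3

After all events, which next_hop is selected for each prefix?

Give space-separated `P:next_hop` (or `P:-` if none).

Answer: P0:NH1 P1:NH0 P2:NH2

Derivation:
Op 1: best P0=- P1=NH2 P2=-
Op 2: best P0=NH1 P1=NH2 P2=-
Op 3: best P0=NH1 P1=- P2=-
Op 4: best P0=NH1 P1=NH0 P2=-
Op 5: best P0=NH1 P1=NH0 P2=NH2
Op 6: best P0=NH1 P1=NH0 P2=NH2
Op 7: best P0=NH1 P1=NH0 P2=NH2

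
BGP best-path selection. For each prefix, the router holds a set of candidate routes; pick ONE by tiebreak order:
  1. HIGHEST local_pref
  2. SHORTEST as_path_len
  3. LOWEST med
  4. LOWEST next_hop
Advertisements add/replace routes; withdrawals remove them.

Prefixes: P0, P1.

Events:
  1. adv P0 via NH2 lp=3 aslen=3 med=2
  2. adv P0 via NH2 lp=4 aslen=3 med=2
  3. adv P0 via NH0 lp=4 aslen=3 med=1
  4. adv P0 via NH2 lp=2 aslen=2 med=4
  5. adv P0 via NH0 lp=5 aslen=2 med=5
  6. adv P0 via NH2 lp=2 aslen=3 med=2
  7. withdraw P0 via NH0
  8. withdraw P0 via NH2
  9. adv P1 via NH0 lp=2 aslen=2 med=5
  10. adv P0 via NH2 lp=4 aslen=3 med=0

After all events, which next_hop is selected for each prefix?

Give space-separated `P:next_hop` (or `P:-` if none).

Op 1: best P0=NH2 P1=-
Op 2: best P0=NH2 P1=-
Op 3: best P0=NH0 P1=-
Op 4: best P0=NH0 P1=-
Op 5: best P0=NH0 P1=-
Op 6: best P0=NH0 P1=-
Op 7: best P0=NH2 P1=-
Op 8: best P0=- P1=-
Op 9: best P0=- P1=NH0
Op 10: best P0=NH2 P1=NH0

Answer: P0:NH2 P1:NH0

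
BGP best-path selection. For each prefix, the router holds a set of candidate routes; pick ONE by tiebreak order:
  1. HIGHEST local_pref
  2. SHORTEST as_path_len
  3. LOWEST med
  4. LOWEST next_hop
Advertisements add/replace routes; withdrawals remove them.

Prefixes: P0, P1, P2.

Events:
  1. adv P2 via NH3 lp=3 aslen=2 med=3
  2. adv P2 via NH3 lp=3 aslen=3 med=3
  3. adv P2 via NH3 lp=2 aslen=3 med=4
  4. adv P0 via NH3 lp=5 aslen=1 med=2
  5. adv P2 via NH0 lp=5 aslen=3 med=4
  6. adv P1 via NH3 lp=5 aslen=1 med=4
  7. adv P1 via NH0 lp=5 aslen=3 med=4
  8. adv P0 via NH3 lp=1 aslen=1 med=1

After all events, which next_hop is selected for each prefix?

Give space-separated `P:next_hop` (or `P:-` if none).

Answer: P0:NH3 P1:NH3 P2:NH0

Derivation:
Op 1: best P0=- P1=- P2=NH3
Op 2: best P0=- P1=- P2=NH3
Op 3: best P0=- P1=- P2=NH3
Op 4: best P0=NH3 P1=- P2=NH3
Op 5: best P0=NH3 P1=- P2=NH0
Op 6: best P0=NH3 P1=NH3 P2=NH0
Op 7: best P0=NH3 P1=NH3 P2=NH0
Op 8: best P0=NH3 P1=NH3 P2=NH0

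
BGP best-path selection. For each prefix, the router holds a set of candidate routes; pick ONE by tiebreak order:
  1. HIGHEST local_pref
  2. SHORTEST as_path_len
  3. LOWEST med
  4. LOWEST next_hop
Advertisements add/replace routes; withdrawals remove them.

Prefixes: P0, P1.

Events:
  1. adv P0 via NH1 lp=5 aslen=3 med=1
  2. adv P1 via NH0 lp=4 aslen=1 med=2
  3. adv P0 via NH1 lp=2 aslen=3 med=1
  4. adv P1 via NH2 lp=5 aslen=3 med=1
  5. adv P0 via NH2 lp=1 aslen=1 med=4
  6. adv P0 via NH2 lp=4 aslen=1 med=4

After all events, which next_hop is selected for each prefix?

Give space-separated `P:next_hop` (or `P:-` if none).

Answer: P0:NH2 P1:NH2

Derivation:
Op 1: best P0=NH1 P1=-
Op 2: best P0=NH1 P1=NH0
Op 3: best P0=NH1 P1=NH0
Op 4: best P0=NH1 P1=NH2
Op 5: best P0=NH1 P1=NH2
Op 6: best P0=NH2 P1=NH2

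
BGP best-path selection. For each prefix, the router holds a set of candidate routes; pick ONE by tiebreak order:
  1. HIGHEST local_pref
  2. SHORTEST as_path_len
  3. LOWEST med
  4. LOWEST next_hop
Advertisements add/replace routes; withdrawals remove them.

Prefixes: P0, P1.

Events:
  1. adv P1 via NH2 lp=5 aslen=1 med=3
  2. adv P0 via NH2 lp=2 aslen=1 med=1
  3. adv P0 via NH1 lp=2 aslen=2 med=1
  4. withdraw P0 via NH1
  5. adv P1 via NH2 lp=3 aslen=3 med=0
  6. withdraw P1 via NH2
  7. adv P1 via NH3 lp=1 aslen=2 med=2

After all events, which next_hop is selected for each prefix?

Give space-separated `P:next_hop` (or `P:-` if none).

Op 1: best P0=- P1=NH2
Op 2: best P0=NH2 P1=NH2
Op 3: best P0=NH2 P1=NH2
Op 4: best P0=NH2 P1=NH2
Op 5: best P0=NH2 P1=NH2
Op 6: best P0=NH2 P1=-
Op 7: best P0=NH2 P1=NH3

Answer: P0:NH2 P1:NH3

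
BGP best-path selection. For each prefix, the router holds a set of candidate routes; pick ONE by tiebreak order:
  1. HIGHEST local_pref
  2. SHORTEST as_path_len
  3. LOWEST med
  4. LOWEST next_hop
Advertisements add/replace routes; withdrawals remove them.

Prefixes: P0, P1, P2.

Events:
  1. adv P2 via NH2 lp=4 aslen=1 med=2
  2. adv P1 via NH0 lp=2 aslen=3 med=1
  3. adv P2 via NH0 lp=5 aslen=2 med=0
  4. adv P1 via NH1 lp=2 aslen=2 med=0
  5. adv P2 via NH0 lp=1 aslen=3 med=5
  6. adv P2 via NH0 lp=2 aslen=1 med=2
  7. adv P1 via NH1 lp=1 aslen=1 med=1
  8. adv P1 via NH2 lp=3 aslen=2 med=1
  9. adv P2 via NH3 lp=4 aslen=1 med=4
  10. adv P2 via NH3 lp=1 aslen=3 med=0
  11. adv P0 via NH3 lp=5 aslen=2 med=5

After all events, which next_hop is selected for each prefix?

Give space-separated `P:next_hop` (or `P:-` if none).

Answer: P0:NH3 P1:NH2 P2:NH2

Derivation:
Op 1: best P0=- P1=- P2=NH2
Op 2: best P0=- P1=NH0 P2=NH2
Op 3: best P0=- P1=NH0 P2=NH0
Op 4: best P0=- P1=NH1 P2=NH0
Op 5: best P0=- P1=NH1 P2=NH2
Op 6: best P0=- P1=NH1 P2=NH2
Op 7: best P0=- P1=NH0 P2=NH2
Op 8: best P0=- P1=NH2 P2=NH2
Op 9: best P0=- P1=NH2 P2=NH2
Op 10: best P0=- P1=NH2 P2=NH2
Op 11: best P0=NH3 P1=NH2 P2=NH2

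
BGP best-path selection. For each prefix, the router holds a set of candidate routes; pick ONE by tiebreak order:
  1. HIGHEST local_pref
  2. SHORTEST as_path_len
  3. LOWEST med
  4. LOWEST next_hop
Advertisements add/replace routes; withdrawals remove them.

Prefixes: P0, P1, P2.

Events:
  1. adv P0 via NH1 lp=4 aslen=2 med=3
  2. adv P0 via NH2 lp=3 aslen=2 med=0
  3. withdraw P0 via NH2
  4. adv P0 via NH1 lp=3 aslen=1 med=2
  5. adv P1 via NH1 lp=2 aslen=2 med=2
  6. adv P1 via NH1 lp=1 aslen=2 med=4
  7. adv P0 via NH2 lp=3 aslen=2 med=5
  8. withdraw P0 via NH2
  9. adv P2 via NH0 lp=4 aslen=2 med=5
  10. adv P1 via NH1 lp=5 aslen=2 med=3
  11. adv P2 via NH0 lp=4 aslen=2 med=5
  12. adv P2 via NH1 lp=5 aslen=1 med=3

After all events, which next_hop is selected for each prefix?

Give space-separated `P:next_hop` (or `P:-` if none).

Op 1: best P0=NH1 P1=- P2=-
Op 2: best P0=NH1 P1=- P2=-
Op 3: best P0=NH1 P1=- P2=-
Op 4: best P0=NH1 P1=- P2=-
Op 5: best P0=NH1 P1=NH1 P2=-
Op 6: best P0=NH1 P1=NH1 P2=-
Op 7: best P0=NH1 P1=NH1 P2=-
Op 8: best P0=NH1 P1=NH1 P2=-
Op 9: best P0=NH1 P1=NH1 P2=NH0
Op 10: best P0=NH1 P1=NH1 P2=NH0
Op 11: best P0=NH1 P1=NH1 P2=NH0
Op 12: best P0=NH1 P1=NH1 P2=NH1

Answer: P0:NH1 P1:NH1 P2:NH1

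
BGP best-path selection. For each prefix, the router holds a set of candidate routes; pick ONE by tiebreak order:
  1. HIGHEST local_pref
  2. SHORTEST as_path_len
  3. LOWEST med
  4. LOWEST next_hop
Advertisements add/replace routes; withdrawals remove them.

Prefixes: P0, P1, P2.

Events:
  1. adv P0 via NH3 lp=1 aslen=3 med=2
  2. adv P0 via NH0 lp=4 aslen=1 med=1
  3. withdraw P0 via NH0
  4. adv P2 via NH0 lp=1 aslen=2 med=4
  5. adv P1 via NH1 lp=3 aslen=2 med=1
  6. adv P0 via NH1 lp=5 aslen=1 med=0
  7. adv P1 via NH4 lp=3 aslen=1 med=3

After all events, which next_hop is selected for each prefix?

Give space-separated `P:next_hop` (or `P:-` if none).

Answer: P0:NH1 P1:NH4 P2:NH0

Derivation:
Op 1: best P0=NH3 P1=- P2=-
Op 2: best P0=NH0 P1=- P2=-
Op 3: best P0=NH3 P1=- P2=-
Op 4: best P0=NH3 P1=- P2=NH0
Op 5: best P0=NH3 P1=NH1 P2=NH0
Op 6: best P0=NH1 P1=NH1 P2=NH0
Op 7: best P0=NH1 P1=NH4 P2=NH0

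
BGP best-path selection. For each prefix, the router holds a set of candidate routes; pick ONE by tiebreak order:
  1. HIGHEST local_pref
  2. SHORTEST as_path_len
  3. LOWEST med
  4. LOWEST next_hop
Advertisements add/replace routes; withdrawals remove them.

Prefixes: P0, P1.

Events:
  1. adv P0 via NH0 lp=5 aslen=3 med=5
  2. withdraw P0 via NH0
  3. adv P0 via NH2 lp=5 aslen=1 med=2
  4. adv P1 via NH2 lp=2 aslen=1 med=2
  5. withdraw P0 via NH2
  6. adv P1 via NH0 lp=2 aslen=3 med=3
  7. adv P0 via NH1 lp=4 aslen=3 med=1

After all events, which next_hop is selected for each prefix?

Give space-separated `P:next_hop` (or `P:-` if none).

Op 1: best P0=NH0 P1=-
Op 2: best P0=- P1=-
Op 3: best P0=NH2 P1=-
Op 4: best P0=NH2 P1=NH2
Op 5: best P0=- P1=NH2
Op 6: best P0=- P1=NH2
Op 7: best P0=NH1 P1=NH2

Answer: P0:NH1 P1:NH2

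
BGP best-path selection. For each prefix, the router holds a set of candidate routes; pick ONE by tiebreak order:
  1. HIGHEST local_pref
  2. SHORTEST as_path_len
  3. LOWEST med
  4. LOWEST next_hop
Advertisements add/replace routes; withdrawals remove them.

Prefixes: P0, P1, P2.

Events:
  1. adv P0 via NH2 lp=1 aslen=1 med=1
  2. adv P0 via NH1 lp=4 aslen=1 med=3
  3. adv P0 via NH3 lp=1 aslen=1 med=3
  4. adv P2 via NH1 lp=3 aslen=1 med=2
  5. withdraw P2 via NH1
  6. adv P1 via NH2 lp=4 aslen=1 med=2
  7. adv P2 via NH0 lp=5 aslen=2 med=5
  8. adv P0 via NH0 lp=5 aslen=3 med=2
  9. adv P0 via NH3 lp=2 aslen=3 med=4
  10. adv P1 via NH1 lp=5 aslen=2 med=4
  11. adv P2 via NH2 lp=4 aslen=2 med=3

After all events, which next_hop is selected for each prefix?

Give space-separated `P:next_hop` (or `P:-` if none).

Answer: P0:NH0 P1:NH1 P2:NH0

Derivation:
Op 1: best P0=NH2 P1=- P2=-
Op 2: best P0=NH1 P1=- P2=-
Op 3: best P0=NH1 P1=- P2=-
Op 4: best P0=NH1 P1=- P2=NH1
Op 5: best P0=NH1 P1=- P2=-
Op 6: best P0=NH1 P1=NH2 P2=-
Op 7: best P0=NH1 P1=NH2 P2=NH0
Op 8: best P0=NH0 P1=NH2 P2=NH0
Op 9: best P0=NH0 P1=NH2 P2=NH0
Op 10: best P0=NH0 P1=NH1 P2=NH0
Op 11: best P0=NH0 P1=NH1 P2=NH0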